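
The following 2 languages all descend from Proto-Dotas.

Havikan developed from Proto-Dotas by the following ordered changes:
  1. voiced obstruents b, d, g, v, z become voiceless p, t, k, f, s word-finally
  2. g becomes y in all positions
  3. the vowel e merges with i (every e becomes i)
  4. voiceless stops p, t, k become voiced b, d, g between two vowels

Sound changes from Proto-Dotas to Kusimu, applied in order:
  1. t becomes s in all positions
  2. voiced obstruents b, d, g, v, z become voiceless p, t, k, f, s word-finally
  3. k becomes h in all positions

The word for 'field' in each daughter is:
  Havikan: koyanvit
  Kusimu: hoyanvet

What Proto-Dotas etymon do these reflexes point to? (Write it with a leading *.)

Position 7: Havikan has i, Kusimu has e. Kusimu preserves e here (none of its changes turn any other segment into e), so the proto-segment is *e.
Position 1: Havikan has k, Kusimu has h. Taking the neighbouring segments as reconstructed: Havikan k can only go back to *k; Kusimu h could go back to *k or *h — the one source consistent with every daughter is *k.
The remaining positions agree across the daughters. Check the candidate against every language:
Havikan: *koyanved > koyanvet > koyanvit  (by final devoicing, vowel merger)
Kusimu: start from *koyanved.
  rule 1: no change — koyanved
  rule 2 (final devoicing): koyanved → koyanvet
  rule 3 (unconditioned shift): koyanvet → hoyanvet
  ⇒ Kusimu hoyanvet
Only *koyanved yields all of Havikan koyanvit, Kusimu hoyanvet.

*koyanved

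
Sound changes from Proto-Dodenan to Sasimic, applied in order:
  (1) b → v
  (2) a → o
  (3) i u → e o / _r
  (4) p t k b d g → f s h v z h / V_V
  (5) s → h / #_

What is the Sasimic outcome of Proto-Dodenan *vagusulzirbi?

Sasimic: *vagusulzirbi
  vagusulzirbi → vagusulzirvi   [unconditioned shift]
  vagusulzirvi → vogusulzirvi   [vowel merger]
  vogusulzirvi → vogusulzervi   [pre-rhotic lowering]
  vogusulzervi → vohusulzervi   [intervocalic lenition]
  vohusulzervi (rule 5 does not apply)
  giving Sasimic vohusulzervi.

vohusulzervi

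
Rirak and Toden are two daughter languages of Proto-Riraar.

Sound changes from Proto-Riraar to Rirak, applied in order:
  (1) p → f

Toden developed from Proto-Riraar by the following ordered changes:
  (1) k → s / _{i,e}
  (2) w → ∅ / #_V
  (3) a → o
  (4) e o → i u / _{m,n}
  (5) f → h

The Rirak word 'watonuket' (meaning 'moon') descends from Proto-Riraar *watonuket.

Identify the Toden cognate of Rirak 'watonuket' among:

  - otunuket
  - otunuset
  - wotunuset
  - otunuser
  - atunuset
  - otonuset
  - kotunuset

Toden: *watonuket
  watonuket → watonuset   [palatalisation]
  watonuset → atonuset   [glide loss]
  atonuset → otonuset   [vowel merger]
  otonuset → otunuset   [pre-nasal raising]
  otunuset (rule 5 does not apply)
  giving Toden otunuset.

otunuset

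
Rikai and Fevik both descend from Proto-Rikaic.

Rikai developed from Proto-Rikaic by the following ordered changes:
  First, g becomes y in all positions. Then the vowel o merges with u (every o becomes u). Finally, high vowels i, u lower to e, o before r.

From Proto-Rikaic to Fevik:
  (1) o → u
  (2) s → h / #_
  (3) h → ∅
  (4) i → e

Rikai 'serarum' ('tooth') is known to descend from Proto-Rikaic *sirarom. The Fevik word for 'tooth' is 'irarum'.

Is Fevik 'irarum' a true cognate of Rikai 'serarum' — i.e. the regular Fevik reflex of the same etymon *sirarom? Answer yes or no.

Derive the expected Fevik reflex of *sirarom:
Fevik: start from *sirarom.
  rule 1 (vowel merger): sirarom → sirarum
  rule 2 (debuccalisation): sirarum → hirarum
  rule 3 (h-loss): hirarum → irarum
  rule 4 (vowel merger): irarum → erarum
  ⇒ Fevik erarum
The regular Fevik reflex would be 'erarum', but the attested form is 'irarum'. The correspondence is irregular, so they are not cognates (the Fevik form has a different source).

no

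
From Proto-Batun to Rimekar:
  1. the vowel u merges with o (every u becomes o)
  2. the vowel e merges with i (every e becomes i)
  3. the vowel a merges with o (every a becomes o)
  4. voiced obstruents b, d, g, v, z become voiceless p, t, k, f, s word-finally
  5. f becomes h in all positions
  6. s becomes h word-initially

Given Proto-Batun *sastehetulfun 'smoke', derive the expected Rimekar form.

hostihitolhon

Rimekar: start from *sastehetulfun.
  rule 1 (vowel merger): sastehetulfun → sastehetolfon
  rule 2 (vowel merger): sastehetolfon → sastihitolfon
  rule 3 (vowel merger): sastihitolfon → sostihitolfon
  rule 4: no change — sostihitolfon
  rule 5 (unconditioned shift): sostihitolfon → sostihitolhon
  rule 6 (debuccalisation): sostihitolhon → hostihitolhon
  ⇒ Rimekar hostihitolhon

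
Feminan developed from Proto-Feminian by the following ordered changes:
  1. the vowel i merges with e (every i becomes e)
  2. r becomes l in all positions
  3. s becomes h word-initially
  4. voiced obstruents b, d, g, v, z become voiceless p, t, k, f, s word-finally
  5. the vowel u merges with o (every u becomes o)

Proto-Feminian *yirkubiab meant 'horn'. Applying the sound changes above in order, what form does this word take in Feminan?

yelkobeap

Feminan: start from *yirkubiab.
  rule 1 (vowel merger): yirkubiab → yerkubeab
  rule 2 (unconditioned shift): yerkubeab → yelkubeab
  rule 3: no change — yelkubeab
  rule 4 (final devoicing): yelkubeab → yelkubeap
  rule 5 (vowel merger): yelkubeap → yelkobeap
  ⇒ Feminan yelkobeap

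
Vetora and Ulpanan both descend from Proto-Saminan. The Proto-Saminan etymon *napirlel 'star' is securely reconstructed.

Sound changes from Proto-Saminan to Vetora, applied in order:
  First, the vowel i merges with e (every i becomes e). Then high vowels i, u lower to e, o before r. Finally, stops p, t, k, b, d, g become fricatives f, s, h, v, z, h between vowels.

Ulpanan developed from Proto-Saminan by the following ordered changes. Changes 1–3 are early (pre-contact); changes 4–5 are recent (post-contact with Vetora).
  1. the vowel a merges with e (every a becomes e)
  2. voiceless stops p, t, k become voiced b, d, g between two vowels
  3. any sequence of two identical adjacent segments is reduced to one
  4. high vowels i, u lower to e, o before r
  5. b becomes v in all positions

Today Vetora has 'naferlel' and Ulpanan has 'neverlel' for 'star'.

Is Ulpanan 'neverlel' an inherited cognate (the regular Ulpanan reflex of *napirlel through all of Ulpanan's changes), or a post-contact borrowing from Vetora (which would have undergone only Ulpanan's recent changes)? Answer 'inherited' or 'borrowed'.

If inherited, *napirlel would pass through all of Ulpanan's changes:
Ulpanan: *napirlel > nepirlel > nebirlel > neberlel > neverlel  (by vowel merger, intervocalic voicing, pre-rhotic lowering, unconditioned shift)
If borrowed from Vetora 'naferlel' after the early changes, it would undergo only the recent ones:
  rule 4 (pre-rhotic lowering): no change (naferlel)
  rule 5 (unconditioned shift): no change (naferlel)
  ⇒ as a loan: naferlel
Ulpanan 'neverlel' matches the inherited outcome exactly, so it is an inherited cognate, not a loan.

inherited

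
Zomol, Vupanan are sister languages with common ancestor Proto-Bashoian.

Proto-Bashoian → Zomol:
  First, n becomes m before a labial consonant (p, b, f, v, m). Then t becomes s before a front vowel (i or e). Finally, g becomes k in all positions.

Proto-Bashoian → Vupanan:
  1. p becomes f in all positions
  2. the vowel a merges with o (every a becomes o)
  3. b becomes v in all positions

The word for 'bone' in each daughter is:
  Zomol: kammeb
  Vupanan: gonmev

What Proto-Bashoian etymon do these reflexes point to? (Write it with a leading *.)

*ganmeb

Position 1: Zomol has k, Vupanan has g. Vupanan preserves g here (none of its changes turn any other segment into g), so the proto-segment is *g.
Position 3: Zomol has m, Vupanan has n. Vupanan preserves n here (none of its changes turn any other segment into n), so the proto-segment is *n.
This points to *ganmeb. Verify forward in each daughter:
Zomol: start from *ganmeb.
  rule 1 (nasal place assimilation): ganmeb → gammeb
  rule 2: no change — gammeb
  rule 3 (unconditioned shift): gammeb → kammeb
  ⇒ Zomol kammeb
Vupanan: start from *ganmeb.
  rule 1: no change — ganmeb
  rule 2 (vowel merger): ganmeb → gonmeb
  rule 3 (unconditioned shift): gonmeb → gonmev
  ⇒ Vupanan gonmev
Only *ganmeb yields all of Zomol kammeb, Vupanan gonmev.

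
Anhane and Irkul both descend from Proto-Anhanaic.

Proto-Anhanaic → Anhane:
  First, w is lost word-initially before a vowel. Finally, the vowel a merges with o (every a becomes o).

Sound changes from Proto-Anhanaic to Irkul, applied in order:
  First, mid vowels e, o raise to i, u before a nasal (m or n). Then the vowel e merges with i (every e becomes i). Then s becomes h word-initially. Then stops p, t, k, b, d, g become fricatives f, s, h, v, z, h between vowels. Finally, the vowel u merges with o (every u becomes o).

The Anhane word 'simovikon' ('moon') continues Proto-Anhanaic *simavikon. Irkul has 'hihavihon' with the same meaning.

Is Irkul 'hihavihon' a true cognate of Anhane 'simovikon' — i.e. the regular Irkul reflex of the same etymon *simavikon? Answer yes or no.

Derive the expected Irkul reflex of *simavikon:
Irkul: *simavikon
  simavikon → simavikun   [pre-nasal raising]
  simavikun (rule 2 does not apply)
  simavikun → himavikun   [debuccalisation]
  himavikun → himavihun   [intervocalic lenition]
  himavihun → himavihon   [vowel merger]
  giving Irkul himavihon.
The regular Irkul reflex would be 'himavihon', but the attested form is 'hihavihon'. The correspondence is irregular, so they are not cognates (the Irkul form has a different source).

no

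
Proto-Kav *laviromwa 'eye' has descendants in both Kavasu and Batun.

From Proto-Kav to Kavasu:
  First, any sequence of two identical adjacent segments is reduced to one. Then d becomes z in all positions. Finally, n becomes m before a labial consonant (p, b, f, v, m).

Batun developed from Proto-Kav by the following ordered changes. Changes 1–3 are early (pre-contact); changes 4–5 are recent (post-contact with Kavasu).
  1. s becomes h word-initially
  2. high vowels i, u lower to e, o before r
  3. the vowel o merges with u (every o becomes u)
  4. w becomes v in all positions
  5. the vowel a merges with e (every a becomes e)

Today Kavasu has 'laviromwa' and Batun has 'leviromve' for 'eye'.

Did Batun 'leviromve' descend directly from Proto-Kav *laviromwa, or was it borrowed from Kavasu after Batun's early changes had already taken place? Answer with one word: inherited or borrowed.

borrowed

If inherited, *laviromwa would pass through all of Batun's changes:
Batun: *laviromwa
  laviromwa (rule 1 does not apply)
  laviromwa → laveromwa   [pre-rhotic lowering]
  laveromwa → laverumwa   [vowel merger]
  laverumwa → laverumva   [unconditioned shift]
  laverumva → leverumve   [vowel merger]
  giving Batun leverumve.
If borrowed from Kavasu 'laviromwa' after the early changes, it would undergo only the recent ones:
  rule 4 (unconditioned shift): laviromwa → laviromva
  rule 5 (vowel merger): laviromva → leviromve
  ⇒ as a loan: leviromve
Batun 'leviromve' matches the loan outcome 'leviromve', not the inherited 'leverumve' — it skipped the early Batun changes, so it was borrowed from Kavasu.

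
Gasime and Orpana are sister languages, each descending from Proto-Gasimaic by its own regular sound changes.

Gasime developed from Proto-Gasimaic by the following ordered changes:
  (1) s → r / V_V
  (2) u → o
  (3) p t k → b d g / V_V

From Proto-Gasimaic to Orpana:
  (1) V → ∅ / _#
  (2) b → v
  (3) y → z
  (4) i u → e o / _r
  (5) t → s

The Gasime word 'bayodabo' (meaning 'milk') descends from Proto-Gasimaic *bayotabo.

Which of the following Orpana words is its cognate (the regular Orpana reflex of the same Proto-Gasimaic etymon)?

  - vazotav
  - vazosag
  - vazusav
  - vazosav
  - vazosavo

Orpana: start from *bayotabo.
  rule 1 (apocope): bayotabo → bayotab
  rule 2 (unconditioned shift): bayotab → vayotav
  rule 3 (unconditioned shift): vayotav → vazotav
  rule 4: no change — vazotav
  rule 5 (unconditioned shift): vazotav → vazosav
  ⇒ Orpana vazosav
Among the options, 'vazosav' alone shows every Orpana change applied in order.

vazosav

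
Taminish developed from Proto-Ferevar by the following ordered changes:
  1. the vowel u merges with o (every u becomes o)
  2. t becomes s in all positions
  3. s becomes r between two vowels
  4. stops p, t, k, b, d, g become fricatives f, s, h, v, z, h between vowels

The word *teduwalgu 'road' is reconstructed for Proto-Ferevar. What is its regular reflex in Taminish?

sezowalgo

Taminish: *teduwalgu > tedowalgo > sedowalgo > sezowalgo  (by vowel merger, unconditioned shift, intervocalic lenition)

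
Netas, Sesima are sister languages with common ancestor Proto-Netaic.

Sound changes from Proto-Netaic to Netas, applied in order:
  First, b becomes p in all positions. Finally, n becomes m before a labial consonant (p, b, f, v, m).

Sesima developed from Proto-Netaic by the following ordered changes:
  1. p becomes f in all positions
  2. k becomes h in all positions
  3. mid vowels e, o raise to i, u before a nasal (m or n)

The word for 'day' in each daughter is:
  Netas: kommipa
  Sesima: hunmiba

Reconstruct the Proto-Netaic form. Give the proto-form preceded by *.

Position 2: Netas has o, Sesima has u. Netas preserves o here (none of its changes turn any other segment into o), so the proto-segment is *o.
Position 3: Netas has m, Sesima has n. Sesima preserves n here (none of its changes turn any other segment into n), so the proto-segment is *n.
Position 6: Netas has p, Sesima has b. Sesima preserves b here (none of its changes turn any other segment into b), so the proto-segment is *b.
Verify the candidate proto-form against each daughter:
Netas: *konmiba
  konmiba → konmipa   [unconditioned shift]
  konmipa → kommipa   [nasal place assimilation]
  giving Netas kommipa.
Sesima: *konmiba > honmiba > hunmiba  (by unconditioned shift, pre-nasal raising)
Only *konmiba yields all of Netas kommipa, Sesima hunmiba.

*konmiba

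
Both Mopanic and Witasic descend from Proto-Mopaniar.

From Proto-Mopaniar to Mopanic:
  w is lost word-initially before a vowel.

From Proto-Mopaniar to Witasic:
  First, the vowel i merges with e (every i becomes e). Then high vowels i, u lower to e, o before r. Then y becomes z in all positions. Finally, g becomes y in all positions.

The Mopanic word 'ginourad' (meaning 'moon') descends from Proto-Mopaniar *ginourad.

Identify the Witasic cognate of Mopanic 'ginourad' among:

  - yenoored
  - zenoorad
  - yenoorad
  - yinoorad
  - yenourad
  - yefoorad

Witasic: start from *ginourad.
  rule 1 (vowel merger): ginourad → genourad
  rule 2 (pre-rhotic lowering): genourad → genoorad
  rule 3: no change — genoorad
  rule 4 (unconditioned shift): genoorad → yenoorad
  ⇒ Witasic yenoorad
Among the options, 'yenoorad' alone shows every Witasic change applied in order.

yenoorad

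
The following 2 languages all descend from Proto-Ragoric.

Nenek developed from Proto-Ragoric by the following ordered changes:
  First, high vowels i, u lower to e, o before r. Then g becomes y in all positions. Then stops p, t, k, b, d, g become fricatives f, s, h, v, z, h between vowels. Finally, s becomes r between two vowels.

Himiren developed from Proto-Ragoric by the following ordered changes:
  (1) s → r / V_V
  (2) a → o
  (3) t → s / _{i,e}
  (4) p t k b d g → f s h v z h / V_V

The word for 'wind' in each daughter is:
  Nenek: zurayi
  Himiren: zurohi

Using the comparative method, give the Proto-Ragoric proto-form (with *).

*zusagi

Position 3: Nenek has r, Himiren has r. Taking the neighbouring segments as reconstructed: Nenek r could go back to *t or *s; Himiren r could go back to *s or *r — the one source consistent with every daughter is *s.
Position 4: Nenek has a, Himiren has o. Nenek preserves a here (none of its changes turn any other segment into a), so the proto-segment is *a.
Position 5: Nenek has y, Himiren has h. Taking the neighbouring segments as reconstructed: Nenek y could go back to *g or *y; Himiren h could go back to *k or *g or *h — the one source consistent with every daughter is *g.
Continuing position by position gives *zusagi; check it forward:
Nenek: *zusagi > zusayi > zurayi  (by unconditioned shift, rhotacism)
Himiren: *zusagi > zuragi > zurogi > zurohi  (by rhotacism, vowel merger, intervocalic lenition)
No other proto-form is consistent with every reflex, so the reconstruction is *zusagi.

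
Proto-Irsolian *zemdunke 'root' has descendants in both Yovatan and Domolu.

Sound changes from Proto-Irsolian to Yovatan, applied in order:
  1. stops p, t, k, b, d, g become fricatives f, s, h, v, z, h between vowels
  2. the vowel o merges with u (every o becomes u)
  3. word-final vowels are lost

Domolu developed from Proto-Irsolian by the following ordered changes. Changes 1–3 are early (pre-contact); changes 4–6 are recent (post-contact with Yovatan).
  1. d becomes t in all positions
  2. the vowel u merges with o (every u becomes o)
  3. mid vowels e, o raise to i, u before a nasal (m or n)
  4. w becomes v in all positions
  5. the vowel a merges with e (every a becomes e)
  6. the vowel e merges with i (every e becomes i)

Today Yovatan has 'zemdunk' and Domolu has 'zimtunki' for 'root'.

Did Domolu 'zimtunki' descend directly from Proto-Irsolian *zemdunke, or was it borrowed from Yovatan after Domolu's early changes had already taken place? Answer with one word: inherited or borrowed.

inherited

If inherited, *zemdunke would pass through all of Domolu's changes:
Domolu: *zemdunke > zemtunke > zemtonke > zimtunke > zimtunki  (by unconditioned shift, vowel merger, pre-nasal raising, vowel merger)
If borrowed from Yovatan 'zemdunk' after the early changes, it would undergo only the recent ones:
  rule 4 (unconditioned shift): no change (zemdunk)
  rule 5 (vowel merger): no change (zemdunk)
  rule 6 (vowel merger): zemdunk → zimdunk
  ⇒ as a loan: zimdunk
Domolu 'zimtunki' matches the inherited outcome exactly, so it is an inherited cognate, not a loan.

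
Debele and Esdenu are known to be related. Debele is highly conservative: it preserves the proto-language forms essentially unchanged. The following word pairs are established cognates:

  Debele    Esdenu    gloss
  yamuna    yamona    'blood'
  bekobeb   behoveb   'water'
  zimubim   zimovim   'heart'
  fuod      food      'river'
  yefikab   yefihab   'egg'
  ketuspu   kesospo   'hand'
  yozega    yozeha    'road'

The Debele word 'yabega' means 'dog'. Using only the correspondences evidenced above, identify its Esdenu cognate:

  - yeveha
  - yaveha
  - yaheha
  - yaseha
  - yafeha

yaveha

bekobeb ~ behoveb — Debele b corresponds to Esdenu v between vowels (before a front vowel).
yozega ~ yozeha — Debele g corresponds to Esdenu h between vowels (before a back vowel).
Applying these to Debele 'yabega':
  yabega → yavega   (b→v between vowels (before a front vowel))
  yavega → yaveha   (g→h between vowels (before a back vowel))
So the Esdenu cognate is 'yaveha'.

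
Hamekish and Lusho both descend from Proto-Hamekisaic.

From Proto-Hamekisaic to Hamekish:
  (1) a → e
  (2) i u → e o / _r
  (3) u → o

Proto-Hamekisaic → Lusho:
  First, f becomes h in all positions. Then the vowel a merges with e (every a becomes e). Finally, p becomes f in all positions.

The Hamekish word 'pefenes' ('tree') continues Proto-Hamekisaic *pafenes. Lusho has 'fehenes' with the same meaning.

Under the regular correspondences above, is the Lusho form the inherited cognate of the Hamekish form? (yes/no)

yes

Derive the expected Lusho reflex of *pafenes:
Lusho: *pafenes
  pafenes → pahenes   [unconditioned shift]
  pahenes → pehenes   [vowel merger]
  pehenes → fehenes   [unconditioned shift]
  giving Lusho fehenes.
Lusho 'fehenes' matches the regular reflex exactly, so the pair is cognate.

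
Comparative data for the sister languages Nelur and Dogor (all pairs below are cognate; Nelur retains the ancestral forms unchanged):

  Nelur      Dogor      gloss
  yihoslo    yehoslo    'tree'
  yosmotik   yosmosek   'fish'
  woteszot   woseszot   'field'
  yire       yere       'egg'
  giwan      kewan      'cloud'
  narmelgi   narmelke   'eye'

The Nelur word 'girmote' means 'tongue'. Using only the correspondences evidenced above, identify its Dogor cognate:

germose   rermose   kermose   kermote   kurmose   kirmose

giwan ~ kewan — Nelur g corresponds to Dogor k word-initially before a front vowel.
yire ~ yere — Nelur i corresponds to Dogor e after a consonant, before r.
woteszot ~ woseszot — Nelur t corresponds to Dogor s between vowels (before a front vowel).
Applying these to Nelur 'girmote':
  girmote → kirmote   (g→k word-initially before a front vowel)
  kirmote → kermote   (i→e after a consonant, before r)
  kermote → kermose   (t→s between vowels (before a front vowel))
So the Dogor cognate is 'kermose'.

kermose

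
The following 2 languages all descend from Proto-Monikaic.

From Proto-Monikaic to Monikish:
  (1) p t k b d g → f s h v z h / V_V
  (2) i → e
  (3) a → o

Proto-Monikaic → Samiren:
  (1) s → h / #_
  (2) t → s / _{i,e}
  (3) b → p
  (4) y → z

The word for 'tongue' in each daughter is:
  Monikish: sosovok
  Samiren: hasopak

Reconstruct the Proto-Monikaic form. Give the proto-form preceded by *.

Position 6: Monikish has o, Samiren has a. Samiren preserves a here (none of its changes turn any other segment into a), so the proto-segment is *a.
Position 5: Monikish has v, Samiren has p. Taking the neighbouring segments as reconstructed: Monikish v could go back to *b or *v; Samiren p could go back to *p or *b — the one source consistent with every daughter is *b.
Verify the candidate proto-form against each daughter:
Monikish: start from *sasobak.
  rule 1 (intervocalic lenition): sasobak → sasovak
  rule 2: no change — sasovak
  rule 3 (vowel merger): sasovak → sosovok
  ⇒ Monikish sosovok
Samiren: *sasobak > hasobak > hasopak  (by debuccalisation, unconditioned shift)
No other proto-form is consistent with every reflex, so the reconstruction is *sasobak.

*sasobak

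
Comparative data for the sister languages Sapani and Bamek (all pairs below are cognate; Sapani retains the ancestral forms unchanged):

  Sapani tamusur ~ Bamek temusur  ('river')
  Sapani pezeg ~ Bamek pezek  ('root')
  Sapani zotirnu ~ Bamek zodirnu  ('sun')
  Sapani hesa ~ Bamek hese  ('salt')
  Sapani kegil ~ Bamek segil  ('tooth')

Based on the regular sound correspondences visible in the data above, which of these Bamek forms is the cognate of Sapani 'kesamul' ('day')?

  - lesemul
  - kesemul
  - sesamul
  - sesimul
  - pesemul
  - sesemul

kegil ~ segil — Sapani k corresponds to Bamek s word-initially before a front vowel.
tamusur ~ temusur — Sapani a corresponds to Bamek e after a consonant, before a nasal.
Applying these to Sapani 'kesamul':
  kesamul → sesamul   (k→s word-initially before a front vowel)
  sesamul → sesemul   (a→e after a consonant, before a nasal)
So the Bamek cognate is 'sesemul'.

sesemul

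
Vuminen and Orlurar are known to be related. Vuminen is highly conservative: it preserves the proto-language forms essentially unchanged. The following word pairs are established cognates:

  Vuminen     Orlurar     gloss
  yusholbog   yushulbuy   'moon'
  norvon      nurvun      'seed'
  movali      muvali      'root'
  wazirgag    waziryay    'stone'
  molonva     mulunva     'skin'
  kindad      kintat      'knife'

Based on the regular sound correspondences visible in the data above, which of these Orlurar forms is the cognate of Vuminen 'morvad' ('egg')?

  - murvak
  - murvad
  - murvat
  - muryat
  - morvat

murvat

norvon ~ nurvun — Vuminen o corresponds to Orlurar u after a consonant, before r.
kindad ~ kintat — Vuminen d corresponds to Orlurar t word-finally.
Applying these to Vuminen 'morvad':
  morvad → murvad   (o→u after a consonant, before r)
  murvad → murvat   (d→t word-finally)
So the Orlurar cognate is 'murvat'.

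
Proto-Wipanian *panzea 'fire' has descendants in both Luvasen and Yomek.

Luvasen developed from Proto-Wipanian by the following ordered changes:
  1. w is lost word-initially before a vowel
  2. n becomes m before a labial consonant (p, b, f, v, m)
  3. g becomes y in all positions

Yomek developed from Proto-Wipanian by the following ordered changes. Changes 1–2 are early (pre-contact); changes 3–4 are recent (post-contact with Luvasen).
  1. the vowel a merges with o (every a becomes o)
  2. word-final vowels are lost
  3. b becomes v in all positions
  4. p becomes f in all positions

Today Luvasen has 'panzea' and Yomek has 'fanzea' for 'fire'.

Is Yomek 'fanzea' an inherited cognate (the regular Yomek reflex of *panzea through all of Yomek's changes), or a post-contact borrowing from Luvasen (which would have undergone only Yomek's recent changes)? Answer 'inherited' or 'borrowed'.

If inherited, *panzea would pass through all of Yomek's changes:
Yomek: *panzea > ponzeo > ponze > fonze  (by vowel merger, apocope, unconditioned shift)
If borrowed from Luvasen 'panzea' after the early changes, it would undergo only the recent ones:
  rule 3 (unconditioned shift): no change (panzea)
  rule 4 (unconditioned shift): panzea → fanzea
  ⇒ as a loan: fanzea
Yomek 'fanzea' matches the loan outcome 'fanzea', not the inherited 'fonze' — it skipped the early Yomek changes, so it was borrowed from Luvasen.

borrowed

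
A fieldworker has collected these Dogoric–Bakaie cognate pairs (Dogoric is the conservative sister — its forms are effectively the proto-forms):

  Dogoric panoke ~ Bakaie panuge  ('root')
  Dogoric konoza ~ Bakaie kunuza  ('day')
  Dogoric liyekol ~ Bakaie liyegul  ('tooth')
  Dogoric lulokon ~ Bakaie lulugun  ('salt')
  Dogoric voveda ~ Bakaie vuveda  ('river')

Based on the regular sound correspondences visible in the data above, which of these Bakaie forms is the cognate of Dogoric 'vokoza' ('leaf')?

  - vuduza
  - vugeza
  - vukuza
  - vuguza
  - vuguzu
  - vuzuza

panoke ~ panuge, konoza ~ kunuza — Dogoric o corresponds to Bakaie u after a consonant, before a consonant other than r, m, n, p, b, f, v.
liyekol ~ liyegul, lulokon ~ lulugun — Dogoric k corresponds to Bakaie g between vowels (before a back vowel).
Applying these to Dogoric 'vokoza':
  vokoza → vukoza   (o→u after a consonant, before a consonant other than r, m, n, p, b, f, v)
  vukoza → vugoza   (k→g between vowels (before a back vowel))
  vugoza → vuguza   (o→u after a consonant, before a consonant other than r, m, n, p, b, f, v)
So the Bakaie cognate is 'vuguza'.

vuguza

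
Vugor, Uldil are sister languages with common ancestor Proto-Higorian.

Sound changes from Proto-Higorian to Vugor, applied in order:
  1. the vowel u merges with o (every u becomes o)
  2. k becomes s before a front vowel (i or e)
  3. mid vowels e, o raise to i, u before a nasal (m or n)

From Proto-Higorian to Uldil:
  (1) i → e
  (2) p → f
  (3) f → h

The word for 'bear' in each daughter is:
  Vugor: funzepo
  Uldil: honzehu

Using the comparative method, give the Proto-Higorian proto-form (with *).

*fonzepu

Position 7: Vugor has o, Uldil has u. Uldil preserves u here (none of its changes turn any other segment into u), so the proto-segment is *u.
Position 2: Vugor has u, Uldil has o. Uldil preserves o here (none of its changes turn any other segment into o), so the proto-segment is *o.
Continuing position by position gives *fonzepu; check it forward:
Vugor: *fonzepu > fonzepo > funzepo  (by vowel merger, pre-nasal raising)
Uldil: *fonzepu > fonzefu > honzehu  (by unconditioned shift, unconditioned shift)
No other proto-form is consistent with every reflex, so the reconstruction is *fonzepu.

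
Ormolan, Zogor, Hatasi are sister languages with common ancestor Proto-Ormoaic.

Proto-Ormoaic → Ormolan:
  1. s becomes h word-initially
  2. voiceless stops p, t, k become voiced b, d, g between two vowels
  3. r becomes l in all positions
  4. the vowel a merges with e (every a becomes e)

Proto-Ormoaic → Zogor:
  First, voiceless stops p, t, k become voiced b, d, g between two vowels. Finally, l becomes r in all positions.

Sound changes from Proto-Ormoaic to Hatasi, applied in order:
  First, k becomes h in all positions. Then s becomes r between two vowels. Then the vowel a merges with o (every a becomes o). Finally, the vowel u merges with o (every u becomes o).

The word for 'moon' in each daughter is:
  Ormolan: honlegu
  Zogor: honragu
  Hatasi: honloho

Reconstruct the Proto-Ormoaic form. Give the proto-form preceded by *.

Position 4: Ormolan has l, Zogor has r, Hatasi has l. Hatasi preserves l here (none of its changes turn any other segment into l), so the proto-segment is *l.
Position 5: Ormolan has e, Zogor has a, Hatasi has o. Zogor preserves a here (none of its changes turn any other segment into a), so the proto-segment is *a.
This points to *honlaku. Verify forward in each daughter:
Ormolan: *honlaku > honlagu > honlegu  (by intervocalic voicing, vowel merger)
Zogor: start from *honlaku.
  rule 1 (intervocalic voicing): honlaku → honlagu
  rule 2 (unconditioned shift): honlagu → honragu
  ⇒ Zogor honragu
Hatasi: *honlaku
  honlaku → honlahu   [unconditioned shift]
  honlahu (rule 2 does not apply)
  honlahu → honlohu   [vowel merger]
  honlohu → honloho   [vowel merger]
  giving Hatasi honloho.
*honlaku is the unique common source.

*honlaku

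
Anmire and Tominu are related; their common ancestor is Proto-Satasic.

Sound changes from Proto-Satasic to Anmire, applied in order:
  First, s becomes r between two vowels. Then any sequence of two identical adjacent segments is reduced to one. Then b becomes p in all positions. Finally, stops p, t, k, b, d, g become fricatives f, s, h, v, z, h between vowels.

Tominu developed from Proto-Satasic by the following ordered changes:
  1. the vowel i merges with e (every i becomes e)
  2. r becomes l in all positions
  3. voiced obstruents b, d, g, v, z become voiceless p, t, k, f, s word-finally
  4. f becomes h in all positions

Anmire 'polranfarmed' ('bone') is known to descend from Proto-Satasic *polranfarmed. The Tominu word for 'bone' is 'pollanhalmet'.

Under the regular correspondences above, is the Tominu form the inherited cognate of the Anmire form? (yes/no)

yes

Derive the expected Tominu reflex of *polranfarmed:
Tominu: *polranfarmed > pollanfalmed > pollanfalmet > pollanhalmet  (by unconditioned shift, final devoicing, unconditioned shift)
Tominu 'pollanhalmet' matches the regular reflex exactly, so the pair is cognate.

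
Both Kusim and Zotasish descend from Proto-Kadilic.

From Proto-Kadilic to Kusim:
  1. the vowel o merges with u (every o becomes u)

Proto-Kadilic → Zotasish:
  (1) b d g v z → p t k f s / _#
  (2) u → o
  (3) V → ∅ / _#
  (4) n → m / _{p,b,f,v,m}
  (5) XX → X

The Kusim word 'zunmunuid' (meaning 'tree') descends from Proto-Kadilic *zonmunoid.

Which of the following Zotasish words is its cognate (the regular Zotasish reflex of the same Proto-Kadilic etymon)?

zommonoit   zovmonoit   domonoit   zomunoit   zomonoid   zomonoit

Zotasish: *zonmunoid > zonmunoit > zonmonoit > zommonoit > zomonoit  (by final devoicing, vowel merger, nasal place assimilation, degemination)
Among the options, 'zomonoit' alone shows every Zotasish change applied in order.

zomonoit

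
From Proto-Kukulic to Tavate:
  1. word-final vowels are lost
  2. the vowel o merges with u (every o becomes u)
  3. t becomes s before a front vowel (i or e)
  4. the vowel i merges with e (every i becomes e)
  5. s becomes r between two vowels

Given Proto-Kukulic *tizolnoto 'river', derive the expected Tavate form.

sezulnut

Tavate: *tizolnoto > tizolnot > tizulnut > sizulnut > sezulnut  (by apocope, vowel merger, palatalisation, vowel merger)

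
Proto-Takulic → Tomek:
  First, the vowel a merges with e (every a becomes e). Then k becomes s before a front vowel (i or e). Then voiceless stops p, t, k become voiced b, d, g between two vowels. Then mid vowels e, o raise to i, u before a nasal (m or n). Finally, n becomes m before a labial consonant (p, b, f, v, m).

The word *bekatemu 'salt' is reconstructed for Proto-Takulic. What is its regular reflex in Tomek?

Tomek: *bekatemu
  bekatemu → beketemu   [vowel merger]
  beketemu → besetemu   [palatalisation]
  besetemu → besedemu   [intervocalic voicing]
  besedemu → besedimu   [pre-nasal raising]
  besedimu (rule 5 does not apply)
  giving Tomek besedimu.

besedimu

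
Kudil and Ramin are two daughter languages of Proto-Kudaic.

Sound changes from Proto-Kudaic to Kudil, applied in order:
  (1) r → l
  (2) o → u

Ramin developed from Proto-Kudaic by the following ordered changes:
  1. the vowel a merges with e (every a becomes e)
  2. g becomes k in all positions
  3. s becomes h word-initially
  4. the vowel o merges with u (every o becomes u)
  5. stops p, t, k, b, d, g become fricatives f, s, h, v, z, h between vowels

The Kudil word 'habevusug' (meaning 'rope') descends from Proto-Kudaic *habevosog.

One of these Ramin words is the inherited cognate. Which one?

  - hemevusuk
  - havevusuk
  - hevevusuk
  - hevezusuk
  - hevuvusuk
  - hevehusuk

Ramin: *habevosog
  habevosog → hebevosog   [vowel merger]
  hebevosog → hebevosok   [unconditioned shift]
  hebevosok (rule 3 does not apply)
  hebevosok → hebevusuk   [vowel merger]
  hebevusuk → hevevusuk   [intervocalic lenition]
  giving Ramin hevevusuk.

hevevusuk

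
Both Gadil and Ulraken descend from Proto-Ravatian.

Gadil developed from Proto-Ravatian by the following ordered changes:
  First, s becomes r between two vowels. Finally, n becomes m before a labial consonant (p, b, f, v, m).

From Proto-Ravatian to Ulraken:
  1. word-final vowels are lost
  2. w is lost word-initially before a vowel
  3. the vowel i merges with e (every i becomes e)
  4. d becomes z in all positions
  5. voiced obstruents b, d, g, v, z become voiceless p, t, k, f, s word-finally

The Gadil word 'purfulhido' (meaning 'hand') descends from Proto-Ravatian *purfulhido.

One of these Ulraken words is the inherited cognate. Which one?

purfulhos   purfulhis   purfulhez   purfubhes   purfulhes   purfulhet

purfulhes

Ulraken: start from *purfulhido.
  rule 1 (apocope): purfulhido → purfulhid
  rule 2: no change — purfulhid
  rule 3 (vowel merger): purfulhid → purfulhed
  rule 4 (unconditioned shift): purfulhed → purfulhez
  rule 5 (final devoicing): purfulhez → purfulhes
  ⇒ Ulraken purfulhes
Only 'purfulhes' matches the regular Ulraken development of *purfulhido.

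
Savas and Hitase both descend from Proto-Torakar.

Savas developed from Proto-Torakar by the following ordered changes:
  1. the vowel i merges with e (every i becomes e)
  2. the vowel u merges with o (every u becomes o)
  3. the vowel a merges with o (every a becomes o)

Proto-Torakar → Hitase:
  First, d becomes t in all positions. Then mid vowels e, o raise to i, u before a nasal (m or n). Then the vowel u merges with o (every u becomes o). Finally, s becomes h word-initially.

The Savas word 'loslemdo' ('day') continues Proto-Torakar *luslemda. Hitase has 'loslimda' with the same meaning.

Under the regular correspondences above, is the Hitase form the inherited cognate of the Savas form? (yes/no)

Derive the expected Hitase reflex of *luslemda:
Hitase: start from *luslemda.
  rule 1 (unconditioned shift): luslemda → luslemta
  rule 2 (pre-nasal raising): luslemta → luslimta
  rule 3 (vowel merger): luslimta → loslimta
  rule 4: no change — loslimta
  ⇒ Hitase loslimta
The regular Hitase reflex would be 'loslimta', but the attested form is 'loslimda'. The correspondence is irregular, so they are not cognates (the Hitase form has a different source).

no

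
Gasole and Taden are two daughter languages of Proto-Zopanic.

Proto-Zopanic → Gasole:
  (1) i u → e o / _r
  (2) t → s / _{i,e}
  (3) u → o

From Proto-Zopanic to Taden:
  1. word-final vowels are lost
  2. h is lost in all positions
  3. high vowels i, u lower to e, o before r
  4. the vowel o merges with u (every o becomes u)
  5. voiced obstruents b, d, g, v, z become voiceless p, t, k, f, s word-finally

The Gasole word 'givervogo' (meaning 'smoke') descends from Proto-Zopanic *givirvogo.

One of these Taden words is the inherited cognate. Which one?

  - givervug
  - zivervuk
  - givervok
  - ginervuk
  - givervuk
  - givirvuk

givervuk

Taden: *givirvogo > givirvog > givervog > givervug > givervuk  (by apocope, pre-rhotic lowering, vowel merger, final devoicing)
Among the options, 'givervuk' alone shows every Taden change applied in order.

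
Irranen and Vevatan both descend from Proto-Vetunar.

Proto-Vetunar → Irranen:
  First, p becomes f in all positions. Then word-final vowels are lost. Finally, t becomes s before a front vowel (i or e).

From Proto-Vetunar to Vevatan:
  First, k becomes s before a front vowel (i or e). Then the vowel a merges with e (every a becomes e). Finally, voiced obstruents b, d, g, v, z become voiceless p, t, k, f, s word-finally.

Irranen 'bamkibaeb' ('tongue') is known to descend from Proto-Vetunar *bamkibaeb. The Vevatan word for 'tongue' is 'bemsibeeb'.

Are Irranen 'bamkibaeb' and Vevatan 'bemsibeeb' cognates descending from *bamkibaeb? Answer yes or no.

Derive the expected Vevatan reflex of *bamkibaeb:
Vevatan: start from *bamkibaeb.
  rule 1 (palatalisation): bamkibaeb → bamsibaeb
  rule 2 (vowel merger): bamsibaeb → bemsibeeb
  rule 3 (final devoicing): bemsibeeb → bemsibeep
  ⇒ Vevatan bemsibeep
The regular Vevatan reflex would be 'bemsibeep', but the attested form is 'bemsibeeb'. The correspondence is irregular, so they are not cognates (the Vevatan form has a different source).

no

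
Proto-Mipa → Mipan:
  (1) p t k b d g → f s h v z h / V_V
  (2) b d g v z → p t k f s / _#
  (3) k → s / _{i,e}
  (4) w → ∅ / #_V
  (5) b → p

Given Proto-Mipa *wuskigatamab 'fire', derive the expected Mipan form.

Mipan: *wuskigatamab > wuskihasamab > wuskihasamap > wussihasamap > ussihasamap  (by intervocalic lenition, final devoicing, palatalisation, glide loss)

ussihasamap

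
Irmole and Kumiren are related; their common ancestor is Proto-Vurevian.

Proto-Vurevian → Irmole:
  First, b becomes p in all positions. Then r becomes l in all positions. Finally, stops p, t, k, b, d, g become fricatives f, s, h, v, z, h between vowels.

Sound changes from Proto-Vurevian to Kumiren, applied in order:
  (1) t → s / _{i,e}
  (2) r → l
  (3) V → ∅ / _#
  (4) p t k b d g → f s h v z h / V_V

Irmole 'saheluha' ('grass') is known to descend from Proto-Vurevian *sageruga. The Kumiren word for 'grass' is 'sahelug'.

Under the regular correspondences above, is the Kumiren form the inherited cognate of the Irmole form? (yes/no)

yes

Derive the expected Kumiren reflex of *sageruga:
Kumiren: start from *sageruga.
  rule 1: no change — sageruga
  rule 2 (unconditioned shift): sageruga → sageluga
  rule 3 (apocope): sageluga → sagelug
  rule 4 (intervocalic lenition): sagelug → sahelug
  ⇒ Kumiren sahelug
Kumiren 'sahelug' matches the regular reflex exactly, so the pair is cognate.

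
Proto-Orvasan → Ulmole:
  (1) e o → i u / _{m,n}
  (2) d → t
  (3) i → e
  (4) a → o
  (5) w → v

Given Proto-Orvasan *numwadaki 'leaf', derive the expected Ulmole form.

Ulmole: *numwadaki > numwataki > numwatake > numwotoke > numvotoke  (by unconditioned shift, vowel merger, vowel merger, unconditioned shift)

numvotoke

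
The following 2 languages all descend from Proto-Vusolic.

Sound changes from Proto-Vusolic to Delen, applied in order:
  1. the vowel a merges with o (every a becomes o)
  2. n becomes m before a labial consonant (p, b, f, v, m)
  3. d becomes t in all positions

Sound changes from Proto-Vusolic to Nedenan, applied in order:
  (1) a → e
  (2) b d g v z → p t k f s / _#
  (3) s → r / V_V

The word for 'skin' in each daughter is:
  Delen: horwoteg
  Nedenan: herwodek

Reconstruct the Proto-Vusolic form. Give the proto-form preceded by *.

*harwodeg

Position 8: Delen has g, Nedenan has k. Delen preserves g here (none of its changes turn any other segment into g), so the proto-segment is *g.
Position 6: Delen has t, Nedenan has d. Nedenan preserves d here (none of its changes turn any other segment into d), so the proto-segment is *d.
Continuing position by position gives *harwodeg; check it forward:
Delen: *harwodeg > horwodeg > horwoteg  (by vowel merger, unconditioned shift)
Nedenan: *harwodeg > herwodeg > herwodek  (by vowel merger, final devoicing)
Only *harwodeg yields all of Delen horwoteg, Nedenan herwodek.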